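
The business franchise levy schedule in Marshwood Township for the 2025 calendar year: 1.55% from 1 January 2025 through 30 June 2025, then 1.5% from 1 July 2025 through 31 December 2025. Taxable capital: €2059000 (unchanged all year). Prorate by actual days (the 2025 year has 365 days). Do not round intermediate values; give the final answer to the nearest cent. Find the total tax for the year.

1 January – 30 June 2025: 181 days at 1.55% → €2059000 × 1.55% × 181/365 = €15826.0945
1 July – 31 December 2025: 184 days at 1.5% → €2059000 × 1.5% × 184/365 = €15569.4247
Total = €31395.5192

€31395.52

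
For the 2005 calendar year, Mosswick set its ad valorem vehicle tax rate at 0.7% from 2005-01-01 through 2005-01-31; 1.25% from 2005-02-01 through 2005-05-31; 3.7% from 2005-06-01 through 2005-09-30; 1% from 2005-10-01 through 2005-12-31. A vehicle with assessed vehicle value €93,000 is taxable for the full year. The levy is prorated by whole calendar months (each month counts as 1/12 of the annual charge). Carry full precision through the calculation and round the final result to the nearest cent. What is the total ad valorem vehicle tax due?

2005-01-01 to 2005-01-31: 1 month at 0.7% → €93,000 × 0.7% × 1/12 = €54.2500
2005-02-01 to 2005-05-31: 4 months at 1.25% → €93,000 × 1.25% × 4/12 = €387.5000
2005-06-01 to 2005-09-30: 4 months at 3.7% → €93,000 × 3.7% × 4/12 = €1,147.0000
2005-10-01 to 2005-12-31: 3 months at 1% → €93,000 × 1% × 3/12 = €232.5000
Total = €1,821.2500

€1,821.25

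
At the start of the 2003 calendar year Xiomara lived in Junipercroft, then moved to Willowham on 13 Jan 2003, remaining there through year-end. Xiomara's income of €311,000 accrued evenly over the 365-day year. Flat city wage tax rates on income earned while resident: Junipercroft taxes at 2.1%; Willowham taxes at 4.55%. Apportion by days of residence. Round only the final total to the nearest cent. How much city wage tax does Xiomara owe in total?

Junipercroft, 1 Jan – 12 Jan 2003: 12 days → €311,000 × 2.1% × 12/365 = €214.7178
Willowham, 13 Jan – 31 Dec 2003: 353 days → €311,000 × 4.55% × 353/365 = €13,685.2781
Total = €13,899.9959

€13,900.00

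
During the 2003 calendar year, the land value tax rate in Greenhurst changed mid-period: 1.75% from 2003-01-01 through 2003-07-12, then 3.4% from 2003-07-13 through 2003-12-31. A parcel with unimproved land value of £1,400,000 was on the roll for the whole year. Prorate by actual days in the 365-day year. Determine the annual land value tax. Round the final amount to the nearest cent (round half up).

2003-01-01 to 2003-07-12: 193 days at 1.75% → £1,400,000 × 1.75% × 193/365 = £12,954.7945
2003-07-13 to 2003-12-31: 172 days at 3.4% → £1,400,000 × 3.4% × 172/365 = £22,430.6849
Total = £35,385.4795

£35,385.48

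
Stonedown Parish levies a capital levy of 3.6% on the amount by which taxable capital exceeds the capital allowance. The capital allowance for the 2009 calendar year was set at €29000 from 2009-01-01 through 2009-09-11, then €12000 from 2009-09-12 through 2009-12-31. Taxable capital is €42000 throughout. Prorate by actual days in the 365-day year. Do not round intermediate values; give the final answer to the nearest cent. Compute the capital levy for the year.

€654.12

2009-01-01 to 2009-09-11: 254 days, exemption €29000 → (€42000 − €29000) × 3.6% × 254/365 = €325.6767
2009-09-12 to 2009-12-31: 111 days, exemption €12000 → (€42000 − €12000) × 3.6% × 111/365 = €328.4384
Total = €654.1151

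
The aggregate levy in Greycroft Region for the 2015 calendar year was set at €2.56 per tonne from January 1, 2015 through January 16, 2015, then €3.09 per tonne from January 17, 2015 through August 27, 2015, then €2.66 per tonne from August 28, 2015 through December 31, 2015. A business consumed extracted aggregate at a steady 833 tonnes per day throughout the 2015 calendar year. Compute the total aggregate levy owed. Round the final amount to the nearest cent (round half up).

€887,303.27

January 1 – January 16, 2015: 16 days × 833 tonnes/day = 13,328 tonnes at €2.56/tonne → €34,119.68
January 17 – August 27, 2015: 223 days × 833 tonnes/day = 185,759 tonnes at €3.09/tonne → €573,995.31
August 28 – December 31, 2015: 126 days × 833 tonnes/day = 104,958 tonnes at €2.66/tonne → €279,188.28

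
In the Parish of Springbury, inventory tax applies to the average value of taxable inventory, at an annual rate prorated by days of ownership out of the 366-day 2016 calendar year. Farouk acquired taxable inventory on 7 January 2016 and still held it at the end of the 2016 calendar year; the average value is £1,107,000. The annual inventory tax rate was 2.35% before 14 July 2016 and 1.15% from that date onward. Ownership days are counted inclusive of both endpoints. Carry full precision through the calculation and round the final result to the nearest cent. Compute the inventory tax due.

£19,381.57

7 January – 13 July 2016: 189 days at 2.35% → £1,107,000 × 2.35% × 189/366 = £13,433.7172
14 July – 31 December 2016: 171 days at 1.15% → £1,107,000 × 1.15% × 171/366 = £5,947.8566
Total = £19,381.5738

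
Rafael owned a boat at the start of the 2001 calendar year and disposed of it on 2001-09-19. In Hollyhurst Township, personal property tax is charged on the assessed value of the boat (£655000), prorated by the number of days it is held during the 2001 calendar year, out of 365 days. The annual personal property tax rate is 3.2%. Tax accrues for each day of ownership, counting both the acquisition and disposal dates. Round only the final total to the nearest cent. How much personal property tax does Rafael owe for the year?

£15045.26

Days held (2001-01-01 to 2001-09-19): 262 out of 365
Tax = £655000 × 3.2% × 262/365 = £15045.2603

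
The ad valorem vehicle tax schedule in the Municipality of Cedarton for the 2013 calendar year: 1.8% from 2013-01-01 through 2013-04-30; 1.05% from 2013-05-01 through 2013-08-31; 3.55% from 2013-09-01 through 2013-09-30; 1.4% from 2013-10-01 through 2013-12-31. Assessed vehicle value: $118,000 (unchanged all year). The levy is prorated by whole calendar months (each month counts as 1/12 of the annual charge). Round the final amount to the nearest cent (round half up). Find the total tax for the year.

$1,883.08

2013-01-01 to 2013-04-30: 4 months at 1.8% → $118,000 × 1.8% × 4/12 = $708.0000
2013-05-01 to 2013-08-31: 4 months at 1.05% → $118,000 × 1.05% × 4/12 = $413.0000
2013-09-01 to 2013-09-30: 1 month at 3.55% → $118,000 × 3.55% × 1/12 = $349.0833
2013-10-01 to 2013-12-31: 3 months at 1.4% → $118,000 × 1.4% × 3/12 = $413.0000
Total = $1,883.0833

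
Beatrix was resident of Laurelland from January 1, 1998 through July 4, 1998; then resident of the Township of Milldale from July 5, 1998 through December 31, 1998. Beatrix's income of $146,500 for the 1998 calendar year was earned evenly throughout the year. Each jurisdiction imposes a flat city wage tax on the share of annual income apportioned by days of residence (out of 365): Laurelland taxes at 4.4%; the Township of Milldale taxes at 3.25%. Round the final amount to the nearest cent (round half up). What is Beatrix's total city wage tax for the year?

$5,615.16

Laurelland, January 1 – July 4, 1998: 185 days → $146,500 × 4.4% × 185/365 = $3,267.1507
The Township of Milldale, July 5 – December 31, 1998: 180 days → $146,500 × 3.25% × 180/365 = $2,348.0137
Total = $5,615.1644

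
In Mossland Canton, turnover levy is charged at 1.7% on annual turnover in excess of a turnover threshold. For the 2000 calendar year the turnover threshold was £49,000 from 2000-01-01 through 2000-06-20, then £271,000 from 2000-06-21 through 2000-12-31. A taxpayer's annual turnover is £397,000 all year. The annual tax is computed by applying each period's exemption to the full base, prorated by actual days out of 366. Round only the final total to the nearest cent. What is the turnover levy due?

£3,915.57

2000-01-01 to 2000-06-20: 172 days, exemption £49,000 → (£397,000 − £49,000) × 1.7% × 172/366 = £2,780.1967
2000-06-21 to 2000-12-31: 194 days, exemption £271,000 → (£397,000 − £271,000) × 1.7% × 194/366 = £1,135.3770
Total = £3,915.5738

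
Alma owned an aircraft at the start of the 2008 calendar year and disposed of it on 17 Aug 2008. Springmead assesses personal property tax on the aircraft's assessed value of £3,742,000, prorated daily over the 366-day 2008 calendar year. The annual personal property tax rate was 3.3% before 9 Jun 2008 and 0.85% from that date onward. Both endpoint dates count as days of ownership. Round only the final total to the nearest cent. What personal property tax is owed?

£60,066.26

1 Jan – 8 Jun 2008: 160 days at 3.3% → £3,742,000 × 3.3% × 160/366 = £53,982.9508
9 Jun – 17 Aug 2008: 70 days at 0.85% → £3,742,000 × 0.85% × 70/366 = £6,083.3060
Total = £60,066.2568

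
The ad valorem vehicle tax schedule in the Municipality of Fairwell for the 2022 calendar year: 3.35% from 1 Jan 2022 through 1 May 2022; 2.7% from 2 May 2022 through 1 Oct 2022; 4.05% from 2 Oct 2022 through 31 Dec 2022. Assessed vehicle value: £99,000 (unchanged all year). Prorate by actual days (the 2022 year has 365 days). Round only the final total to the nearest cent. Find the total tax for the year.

£3,219.53

1 Jan – 1 May 2022: 121 days at 3.35% → £99,000 × 3.35% × 121/365 = £1,099.4425
2 May – 1 Oct 2022: 153 days at 2.7% → £99,000 × 2.7% × 153/365 = £1,120.4630
2 Oct – 31 Dec 2022: 91 days at 4.05% → £99,000 × 4.05% × 91/365 = £999.6288
Total = £3,219.5342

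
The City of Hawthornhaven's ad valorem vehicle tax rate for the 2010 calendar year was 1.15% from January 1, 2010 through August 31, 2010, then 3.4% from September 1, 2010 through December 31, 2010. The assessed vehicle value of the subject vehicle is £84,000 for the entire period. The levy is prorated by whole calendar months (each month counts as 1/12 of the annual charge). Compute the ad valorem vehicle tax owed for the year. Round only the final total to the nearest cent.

January 1 – August 31, 2010: 8 months at 1.15% → £84,000 × 1.15% × 8/12 = £644.0000
September 1 – December 31, 2010: 4 months at 3.4% → £84,000 × 3.4% × 4/12 = £952.0000
Total = £1,596.0000

£1,596.00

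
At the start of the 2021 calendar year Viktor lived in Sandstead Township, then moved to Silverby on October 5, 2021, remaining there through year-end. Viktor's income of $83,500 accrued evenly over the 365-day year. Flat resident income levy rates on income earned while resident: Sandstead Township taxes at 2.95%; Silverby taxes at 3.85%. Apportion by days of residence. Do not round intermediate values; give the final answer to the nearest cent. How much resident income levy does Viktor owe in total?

$2,644.43

Sandstead Township, January 1 – October 4, 2021: 277 days → $83,500 × 2.95% × 277/365 = $1,869.3705
Silverby, October 5 – December 31, 2021: 88 days → $83,500 × 3.85% × 88/365 = $775.0630
Total = $2,644.4336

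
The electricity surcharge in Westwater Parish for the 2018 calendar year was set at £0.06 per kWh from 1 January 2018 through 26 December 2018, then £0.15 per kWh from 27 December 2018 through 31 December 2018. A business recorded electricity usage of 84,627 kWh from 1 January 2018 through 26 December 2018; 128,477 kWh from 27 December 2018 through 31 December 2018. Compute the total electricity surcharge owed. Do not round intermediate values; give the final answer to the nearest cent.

£24349.17

1 January – 26 December 2018: 84,627 kWh at £0.06/kWh → £5077.62
27 December – 31 December 2018: 128,477 kWh at £0.15/kWh → £19271.55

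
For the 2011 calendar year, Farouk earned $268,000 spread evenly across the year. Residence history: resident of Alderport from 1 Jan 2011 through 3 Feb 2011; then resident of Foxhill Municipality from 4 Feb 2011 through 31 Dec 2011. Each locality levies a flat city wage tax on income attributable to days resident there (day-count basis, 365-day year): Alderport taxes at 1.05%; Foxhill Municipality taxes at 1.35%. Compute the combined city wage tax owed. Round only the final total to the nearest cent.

Alderport, 1 Jan – 3 Feb 2011: 34 days → $268,000 × 1.05% × 34/365 = $262.1260
Foxhill Municipality, 4 Feb – 31 Dec 2011: 331 days → $268,000 × 1.35% × 331/365 = $3,280.9808
Total = $3,543.1068

$3,543.11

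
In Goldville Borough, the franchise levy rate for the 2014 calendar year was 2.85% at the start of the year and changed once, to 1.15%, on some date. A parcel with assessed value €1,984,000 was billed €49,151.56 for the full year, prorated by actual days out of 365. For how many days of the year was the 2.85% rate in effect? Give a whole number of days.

285 days

Let d = days at the first rate; then 365 − d days at the second rate.
€1,984,000 × [2.85%·d + 1.15%·(365−d)] / 365 = €49,151.56
Solving gives d = 285, so the new rate took effect on 13 October 2014.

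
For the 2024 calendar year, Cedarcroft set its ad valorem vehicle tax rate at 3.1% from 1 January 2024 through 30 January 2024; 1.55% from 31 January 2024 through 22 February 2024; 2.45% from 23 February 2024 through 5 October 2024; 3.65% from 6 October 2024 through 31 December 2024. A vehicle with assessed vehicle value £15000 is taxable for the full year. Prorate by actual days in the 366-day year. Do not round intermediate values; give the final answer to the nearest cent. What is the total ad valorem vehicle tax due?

1 January – 30 January 2024: 30 days at 3.1% → £15000 × 3.1% × 30/366 = £38.1148
31 January – 22 February 2024: 23 days at 1.55% → £15000 × 1.55% × 23/366 = £14.6107
23 February – 5 October 2024: 226 days at 2.45% → £15000 × 2.45% × 226/366 = £226.9262
6 October – 31 December 2024: 87 days at 3.65% → £15000 × 3.65% × 87/366 = £130.1434
Total = £409.7951

£409.80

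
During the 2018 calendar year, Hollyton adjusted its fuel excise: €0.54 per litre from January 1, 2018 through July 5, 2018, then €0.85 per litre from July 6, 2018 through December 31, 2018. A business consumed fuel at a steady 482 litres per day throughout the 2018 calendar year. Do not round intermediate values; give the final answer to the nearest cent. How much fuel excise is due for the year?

January 1 – July 5, 2018: 186 days × 482 litres/day = 89,652 litres at €0.54/litre → €48,412.08
July 6 – December 31, 2018: 179 days × 482 litres/day = 86,278 litres at €0.85/litre → €73,336.30

€121,748.38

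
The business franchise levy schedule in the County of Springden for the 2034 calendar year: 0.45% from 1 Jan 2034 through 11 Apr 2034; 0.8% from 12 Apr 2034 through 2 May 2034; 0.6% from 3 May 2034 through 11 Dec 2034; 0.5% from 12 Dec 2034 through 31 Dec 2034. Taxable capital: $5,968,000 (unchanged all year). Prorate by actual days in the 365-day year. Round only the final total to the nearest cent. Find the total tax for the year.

$33,690.59

1 Jan – 11 Apr 2034: 101 days at 0.45% → $5,968,000 × 0.45% × 101/365 = $7,431.3863
12 Apr – 2 May 2034: 21 days at 0.8% → $5,968,000 × 0.8% × 21/365 = $2,746.9151
3 May – 11 Dec 2034: 223 days at 0.6% → $5,968,000 × 0.6% × 223/365 = $21,877.2164
12 Dec – 31 Dec 2034: 20 days at 0.5% → $5,968,000 × 0.5% × 20/365 = $1,635.0685
Total = $33,690.5863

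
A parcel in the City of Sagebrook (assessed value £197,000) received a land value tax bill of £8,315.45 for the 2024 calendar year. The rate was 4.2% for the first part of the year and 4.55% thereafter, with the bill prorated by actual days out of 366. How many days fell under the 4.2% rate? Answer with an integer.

344 days

Let d = days at the first rate; then 366 − d days at the second rate.
£197,000 × [4.2%·d + 4.55%·(366−d)] / 366 = £8,315.45
Solving gives d = 344, so the new rate took effect on December 10, 2024.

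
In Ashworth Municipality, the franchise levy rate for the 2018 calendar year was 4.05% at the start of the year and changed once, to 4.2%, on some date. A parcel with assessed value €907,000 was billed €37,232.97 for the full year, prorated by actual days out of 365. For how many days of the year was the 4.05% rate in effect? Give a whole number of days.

Let d = days at the first rate; then 365 − d days at the second rate.
€907,000 × [4.05%·d + 4.2%·(365−d)] / 365 = €37,232.97
Solving gives d = 231, so the new rate took effect on August 20, 2018.

231 days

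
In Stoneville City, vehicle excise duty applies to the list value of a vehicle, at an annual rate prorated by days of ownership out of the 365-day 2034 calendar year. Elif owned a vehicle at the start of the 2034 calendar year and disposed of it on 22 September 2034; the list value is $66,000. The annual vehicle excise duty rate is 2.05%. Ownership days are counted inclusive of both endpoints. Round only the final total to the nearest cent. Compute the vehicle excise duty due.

$982.32

Days held (1 January – 22 September 2034): 265 out of 365
Tax = $66,000 × 2.05% × 265/365 = $982.3151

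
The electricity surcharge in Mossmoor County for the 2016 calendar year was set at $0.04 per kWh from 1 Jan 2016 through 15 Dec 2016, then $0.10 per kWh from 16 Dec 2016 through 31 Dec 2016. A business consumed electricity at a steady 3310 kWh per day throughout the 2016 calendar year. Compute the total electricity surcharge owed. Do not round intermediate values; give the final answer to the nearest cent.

$51,636.00

1 Jan – 15 Dec 2016: 350 days × 3310 kWh/day = 1,158,500 kWh at $0.04/kWh → $46,340.00
16 Dec – 31 Dec 2016: 16 days × 3310 kWh/day = 52,960 kWh at $0.10/kWh → $5,296.00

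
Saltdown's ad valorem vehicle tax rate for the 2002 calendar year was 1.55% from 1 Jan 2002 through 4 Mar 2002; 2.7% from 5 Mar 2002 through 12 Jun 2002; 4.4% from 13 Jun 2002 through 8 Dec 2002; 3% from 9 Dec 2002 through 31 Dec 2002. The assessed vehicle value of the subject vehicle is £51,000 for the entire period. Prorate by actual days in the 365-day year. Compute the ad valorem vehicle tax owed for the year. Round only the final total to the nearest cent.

1 Jan – 4 Mar 2002: 63 days at 1.55% → £51,000 × 1.55% × 63/365 = £136.4425
5 Mar – 12 Jun 2002: 100 days at 2.7% → £51,000 × 2.7% × 100/365 = £377.2603
13 Jun – 8 Dec 2002: 179 days at 4.4% → £51,000 × 4.4% × 179/365 = £1,100.4822
9 Dec – 31 Dec 2002: 23 days at 3% → £51,000 × 3% × 23/365 = £96.4110
Total = £1,710.5959

£1,710.60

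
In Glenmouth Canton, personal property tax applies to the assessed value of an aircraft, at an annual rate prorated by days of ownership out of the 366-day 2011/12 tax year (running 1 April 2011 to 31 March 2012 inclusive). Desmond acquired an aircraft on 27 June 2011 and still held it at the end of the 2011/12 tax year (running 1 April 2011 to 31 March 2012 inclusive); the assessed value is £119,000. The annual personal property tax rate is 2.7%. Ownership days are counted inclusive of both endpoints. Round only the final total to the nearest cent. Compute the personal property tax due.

Days held (27 June 2011 – 31 March 2012): 279 out of 366
Tax = £119,000 × 2.7% × 279/366 = £2,449.2541

£2,449.25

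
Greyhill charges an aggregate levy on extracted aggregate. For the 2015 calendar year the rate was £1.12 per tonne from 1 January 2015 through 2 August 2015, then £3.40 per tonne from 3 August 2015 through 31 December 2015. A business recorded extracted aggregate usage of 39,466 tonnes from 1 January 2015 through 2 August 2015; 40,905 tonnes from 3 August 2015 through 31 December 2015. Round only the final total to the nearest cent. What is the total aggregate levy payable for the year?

£183,278.92

1 January – 2 August 2015: 39,466 tonnes at £1.12/tonne → £44,201.92
3 August – 31 December 2015: 40,905 tonnes at £3.40/tonne → £139,077.00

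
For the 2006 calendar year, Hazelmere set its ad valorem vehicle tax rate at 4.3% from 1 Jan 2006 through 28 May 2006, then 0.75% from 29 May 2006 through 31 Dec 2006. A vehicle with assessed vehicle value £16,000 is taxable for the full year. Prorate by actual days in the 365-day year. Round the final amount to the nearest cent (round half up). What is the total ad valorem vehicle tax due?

£350.31

1 Jan – 28 May 2006: 148 days at 4.3% → £16,000 × 4.3% × 148/365 = £278.9699
29 May – 31 Dec 2006: 217 days at 0.75% → £16,000 × 0.75% × 217/365 = £71.3425
Total = £350.3123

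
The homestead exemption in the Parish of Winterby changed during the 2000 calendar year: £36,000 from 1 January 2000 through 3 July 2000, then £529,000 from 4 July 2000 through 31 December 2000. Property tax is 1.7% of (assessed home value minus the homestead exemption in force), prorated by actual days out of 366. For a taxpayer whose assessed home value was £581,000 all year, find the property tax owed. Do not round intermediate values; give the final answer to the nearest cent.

1 January – 3 July 2000: 185 days, exemption £36,000 → (£581,000 − £36,000) × 1.7% × 185/366 = £4,683.1284
4 July – 31 December 2000: 181 days, exemption £529,000 → (£581,000 − £529,000) × 1.7% × 181/366 = £437.1694
Total = £5,120.2978

£5,120.30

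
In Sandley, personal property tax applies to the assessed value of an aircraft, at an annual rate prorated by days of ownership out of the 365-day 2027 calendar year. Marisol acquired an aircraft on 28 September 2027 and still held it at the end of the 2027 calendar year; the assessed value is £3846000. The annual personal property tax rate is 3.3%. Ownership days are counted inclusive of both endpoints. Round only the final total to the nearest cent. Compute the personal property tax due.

Days held (28 September – 31 December 2027): 95 out of 365
Tax = £3846000 × 3.3% × 95/365 = £33033.4521

£33033.45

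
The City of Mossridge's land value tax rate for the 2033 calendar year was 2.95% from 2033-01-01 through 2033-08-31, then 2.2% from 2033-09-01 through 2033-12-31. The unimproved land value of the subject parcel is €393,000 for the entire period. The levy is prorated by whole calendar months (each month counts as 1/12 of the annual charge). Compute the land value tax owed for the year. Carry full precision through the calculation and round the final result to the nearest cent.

€10,611.00

2033-01-01 to 2033-08-31: 8 months at 2.95% → €393,000 × 2.95% × 8/12 = €7,729.0000
2033-09-01 to 2033-12-31: 4 months at 2.2% → €393,000 × 2.2% × 4/12 = €2,882.0000
Total = €10,611.0000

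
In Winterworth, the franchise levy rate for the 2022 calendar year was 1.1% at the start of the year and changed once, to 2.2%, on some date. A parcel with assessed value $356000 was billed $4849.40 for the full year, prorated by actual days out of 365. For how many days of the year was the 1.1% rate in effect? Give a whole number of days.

Let d = days at the first rate; then 365 − d days at the second rate.
$356000 × [1.1%·d + 2.2%·(365−d)] / 365 = $4849.40
Solving gives d = 278, so the new rate took effect on 6 October 2022.

278 days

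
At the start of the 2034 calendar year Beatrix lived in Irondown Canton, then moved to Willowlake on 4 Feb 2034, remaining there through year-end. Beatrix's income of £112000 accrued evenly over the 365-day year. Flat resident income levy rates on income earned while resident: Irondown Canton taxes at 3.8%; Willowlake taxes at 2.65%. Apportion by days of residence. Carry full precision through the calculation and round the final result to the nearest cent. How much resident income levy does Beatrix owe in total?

£3087.98

Irondown Canton, 1 Jan – 3 Feb 2034: 34 days → £112000 × 3.8% × 34/365 = £396.4493
Willowlake, 4 Feb – 31 Dec 2034: 331 days → £112000 × 2.65% × 331/365 = £2691.5288
Total = £3087.9781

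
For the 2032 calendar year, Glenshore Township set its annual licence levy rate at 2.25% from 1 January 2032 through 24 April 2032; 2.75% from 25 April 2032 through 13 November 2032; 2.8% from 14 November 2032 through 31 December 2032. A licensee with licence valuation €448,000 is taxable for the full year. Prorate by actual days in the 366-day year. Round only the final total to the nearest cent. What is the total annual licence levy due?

€11,645.55

1 January – 24 April 2032: 115 days at 2.25% → €448,000 × 2.25% × 115/366 = €3,167.2131
25 April – 13 November 2032: 203 days at 2.75% → €448,000 × 2.75% × 203/366 = €6,833.2240
14 November – 31 December 2032: 48 days at 2.8% → €448,000 × 2.8% × 48/366 = €1,645.1148
Total = €11,645.5519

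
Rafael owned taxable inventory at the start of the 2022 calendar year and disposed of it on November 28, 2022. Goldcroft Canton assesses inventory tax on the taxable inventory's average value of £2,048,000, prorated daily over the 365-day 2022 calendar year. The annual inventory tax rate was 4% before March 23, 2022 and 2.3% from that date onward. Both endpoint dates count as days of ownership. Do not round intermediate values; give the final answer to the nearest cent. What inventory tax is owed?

January 1 – March 22, 2022: 81 days at 4% → £2,048,000 × 4% × 81/365 = £18,179.5068
March 23 – November 28, 2022: 251 days at 2.3% → £2,048,000 × 2.3% × 251/365 = £32,392.0658
Total = £50,571.5726

£50,571.57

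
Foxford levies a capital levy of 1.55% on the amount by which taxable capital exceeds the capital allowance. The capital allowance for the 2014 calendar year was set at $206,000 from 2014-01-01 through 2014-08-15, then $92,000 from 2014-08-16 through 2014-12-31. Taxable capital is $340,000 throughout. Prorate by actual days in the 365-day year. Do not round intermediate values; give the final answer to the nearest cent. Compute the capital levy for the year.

$2,745.07

2014-01-01 to 2014-08-15: 227 days, exemption $206,000 → ($340,000 − $206,000) × 1.55% × 227/365 = $1,291.7233
2014-08-16 to 2014-12-31: 138 days, exemption $92,000 → ($340,000 − $92,000) × 1.55% × 138/365 = $1,453.3479
Total = $2,745.0712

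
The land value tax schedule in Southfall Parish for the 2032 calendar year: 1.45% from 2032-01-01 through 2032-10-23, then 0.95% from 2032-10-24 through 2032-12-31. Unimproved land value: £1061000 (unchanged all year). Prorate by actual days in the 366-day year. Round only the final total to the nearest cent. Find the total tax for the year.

£14384.38

2032-01-01 to 2032-10-23: 297 days at 1.45% → £1061000 × 1.45% × 297/366 = £12484.1434
2032-10-24 to 2032-12-31: 69 days at 0.95% → £1061000 × 0.95% × 69/366 = £1900.2336
Total = £14384.3770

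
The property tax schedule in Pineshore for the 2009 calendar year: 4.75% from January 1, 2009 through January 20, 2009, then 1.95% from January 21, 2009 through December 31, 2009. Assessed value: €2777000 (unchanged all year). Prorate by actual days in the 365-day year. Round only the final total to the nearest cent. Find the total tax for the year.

January 1 – January 20, 2009: 20 days at 4.75% → €2777000 × 4.75% × 20/365 = €7227.8082
January 21 – December 31, 2009: 345 days at 1.95% → €2777000 × 1.95% × 345/365 = €51184.2945
Total = €58412.1027

€58412.10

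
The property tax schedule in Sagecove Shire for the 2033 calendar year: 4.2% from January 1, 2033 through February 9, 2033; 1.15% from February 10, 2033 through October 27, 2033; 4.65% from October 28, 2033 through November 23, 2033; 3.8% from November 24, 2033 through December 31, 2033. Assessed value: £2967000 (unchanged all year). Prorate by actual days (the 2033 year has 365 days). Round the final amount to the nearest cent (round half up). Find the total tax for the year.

January 1 – February 9, 2033: 40 days at 4.2% → £2967000 × 4.2% × 40/365 = £13656.3288
February 10 – October 27, 2033: 260 days at 1.15% → £2967000 × 1.15% × 260/365 = £24305.0137
October 28 – November 23, 2033: 27 days at 4.65% → £2967000 × 4.65% × 27/365 = £10205.6671
November 24 – December 31, 2033: 38 days at 3.8% → £2967000 × 3.8% × 38/365 = £11737.9397
Total = £59904.9493

£59904.95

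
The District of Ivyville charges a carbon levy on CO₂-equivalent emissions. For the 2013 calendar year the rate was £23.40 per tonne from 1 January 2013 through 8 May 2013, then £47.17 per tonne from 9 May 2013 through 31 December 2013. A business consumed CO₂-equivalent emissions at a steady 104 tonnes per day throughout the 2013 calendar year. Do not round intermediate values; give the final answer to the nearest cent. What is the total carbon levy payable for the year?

1 January – 8 May 2013: 128 days × 104 tonnes/day = 13,312 tonnes at £23.40/tonne → £311,500.80
9 May – 31 December 2013: 237 days × 104 tonnes/day = 24,648 tonnes at £47.17/tonne → £1,162,646.16

£1,474,146.96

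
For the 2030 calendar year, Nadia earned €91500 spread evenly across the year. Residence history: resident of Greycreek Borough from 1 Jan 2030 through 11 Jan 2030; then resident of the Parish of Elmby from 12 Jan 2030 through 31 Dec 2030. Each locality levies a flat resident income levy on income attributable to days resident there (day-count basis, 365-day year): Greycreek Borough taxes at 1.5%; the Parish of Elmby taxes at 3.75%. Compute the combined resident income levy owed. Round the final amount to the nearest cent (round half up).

€3369.21

Greycreek Borough, 1 Jan – 11 Jan 2030: 11 days → €91500 × 1.5% × 11/365 = €41.3630
The Parish of Elmby, 12 Jan – 31 Dec 2030: 354 days → €91500 × 3.75% × 354/365 = €3327.8425
Total = €3369.2055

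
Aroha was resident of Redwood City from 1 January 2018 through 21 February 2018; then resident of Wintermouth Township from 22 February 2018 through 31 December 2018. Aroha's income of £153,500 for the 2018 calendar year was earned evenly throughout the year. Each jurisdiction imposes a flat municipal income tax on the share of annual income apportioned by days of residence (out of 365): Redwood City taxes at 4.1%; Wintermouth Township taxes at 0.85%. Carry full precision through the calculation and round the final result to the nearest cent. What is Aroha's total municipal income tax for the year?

£2,015.48

Redwood City, 1 January – 21 February 2018: 52 days → £153,500 × 4.1% × 52/365 = £896.6082
Wintermouth Township, 22 February – 31 December 2018: 313 days → £153,500 × 0.85% × 313/365 = £1,118.8678
Total = £2,015.4760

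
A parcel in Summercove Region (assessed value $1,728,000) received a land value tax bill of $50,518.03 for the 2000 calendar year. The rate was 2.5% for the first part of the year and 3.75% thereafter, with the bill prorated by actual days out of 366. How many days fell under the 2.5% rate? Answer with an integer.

Let d = days at the first rate; then 366 − d days at the second rate.
$1,728,000 × [2.5%·d + 3.75%·(366−d)] / 366 = $50,518.03
Solving gives d = 242, so the new rate took effect on 30 August 2000.

242 days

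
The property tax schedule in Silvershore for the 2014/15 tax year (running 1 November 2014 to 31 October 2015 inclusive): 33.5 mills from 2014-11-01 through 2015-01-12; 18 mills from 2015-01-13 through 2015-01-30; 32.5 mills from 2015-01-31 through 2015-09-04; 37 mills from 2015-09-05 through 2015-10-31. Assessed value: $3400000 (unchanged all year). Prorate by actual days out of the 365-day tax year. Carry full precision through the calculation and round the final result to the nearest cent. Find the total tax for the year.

$111138.08

2014-11-01 to 2015-01-12: 73 days at 33.5 mills → $3400000 × 3.35% × 73/365 = $22780.0000
2015-01-13 to 2015-01-30: 18 days at 18 mills → $3400000 × 1.8% × 18/365 = $3018.0822
2015-01-31 to 2015-09-04: 217 days at 32.5 mills → $3400000 × 3.25% × 217/365 = $65694.5205
2015-09-05 to 2015-10-31: 57 days at 37 mills → $3400000 × 3.7% × 57/365 = $19645.4795
Total = $111138.0822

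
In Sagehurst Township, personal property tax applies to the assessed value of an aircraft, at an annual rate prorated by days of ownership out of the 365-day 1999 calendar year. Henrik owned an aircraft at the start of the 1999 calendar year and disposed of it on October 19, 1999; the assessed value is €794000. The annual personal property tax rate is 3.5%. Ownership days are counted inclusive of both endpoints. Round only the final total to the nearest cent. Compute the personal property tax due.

€22232.00

Days held (January 1 – October 19, 1999): 292 out of 365
Tax = €794000 × 3.5% × 292/365 = €22232.0000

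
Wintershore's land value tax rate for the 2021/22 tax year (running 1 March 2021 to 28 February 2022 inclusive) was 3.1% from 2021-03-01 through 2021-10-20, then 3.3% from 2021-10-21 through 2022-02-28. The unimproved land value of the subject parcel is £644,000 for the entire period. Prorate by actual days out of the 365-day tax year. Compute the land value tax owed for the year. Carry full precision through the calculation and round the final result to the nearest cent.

£20,426.27

2021-03-01 to 2021-10-20: 234 days at 3.1% → £644,000 × 3.1% × 234/365 = £12,798.8384
2021-10-21 to 2022-02-28: 131 days at 3.3% → £644,000 × 3.3% × 131/365 = £7,627.4301
Total = £20,426.2685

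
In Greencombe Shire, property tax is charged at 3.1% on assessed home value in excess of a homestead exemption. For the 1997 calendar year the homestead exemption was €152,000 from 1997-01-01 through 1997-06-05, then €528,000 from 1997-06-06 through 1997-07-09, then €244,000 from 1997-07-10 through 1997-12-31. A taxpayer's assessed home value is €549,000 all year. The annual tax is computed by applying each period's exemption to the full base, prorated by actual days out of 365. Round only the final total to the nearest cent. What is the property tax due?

€9,853.84

1997-01-01 to 1997-06-05: 156 days, exemption €152,000 → (€549,000 − €152,000) × 3.1% × 156/365 = €5,259.9781
1997-06-06 to 1997-07-09: 34 days, exemption €528,000 → (€549,000 − €528,000) × 3.1% × 34/365 = €60.6411
1997-07-10 to 1997-12-31: 175 days, exemption €244,000 → (€549,000 − €244,000) × 3.1% × 175/365 = €4,533.2192
Total = €9,853.8384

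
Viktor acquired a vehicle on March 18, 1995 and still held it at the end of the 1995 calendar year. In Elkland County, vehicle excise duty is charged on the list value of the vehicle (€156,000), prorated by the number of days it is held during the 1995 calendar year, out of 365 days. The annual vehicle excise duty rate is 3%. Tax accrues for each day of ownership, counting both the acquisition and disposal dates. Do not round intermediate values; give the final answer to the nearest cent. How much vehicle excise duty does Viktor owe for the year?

€3,705.53

Days held (March 18 – December 31, 1995): 289 out of 365
Tax = €156,000 × 3% × 289/365 = €3,705.5342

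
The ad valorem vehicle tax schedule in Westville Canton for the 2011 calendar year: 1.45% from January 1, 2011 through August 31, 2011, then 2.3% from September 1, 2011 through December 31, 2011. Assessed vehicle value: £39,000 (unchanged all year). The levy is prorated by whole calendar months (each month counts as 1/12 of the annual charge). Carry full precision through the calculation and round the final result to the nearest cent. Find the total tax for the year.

January 1 – August 31, 2011: 8 months at 1.45% → £39,000 × 1.45% × 8/12 = £377.0000
September 1 – December 31, 2011: 4 months at 2.3% → £39,000 × 2.3% × 4/12 = £299.0000
Total = £676.0000

£676.00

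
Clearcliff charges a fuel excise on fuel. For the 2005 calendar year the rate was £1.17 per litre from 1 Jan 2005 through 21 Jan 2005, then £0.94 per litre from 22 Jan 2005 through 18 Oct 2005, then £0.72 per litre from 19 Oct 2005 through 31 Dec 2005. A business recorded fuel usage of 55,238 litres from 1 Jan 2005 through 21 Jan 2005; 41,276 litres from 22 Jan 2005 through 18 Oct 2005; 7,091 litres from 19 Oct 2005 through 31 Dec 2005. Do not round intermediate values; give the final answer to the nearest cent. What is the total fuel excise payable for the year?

1 Jan – 21 Jan 2005: 55,238 litres at £1.17/litre → £64,628.46
22 Jan – 18 Oct 2005: 41,276 litres at £0.94/litre → £38,799.44
19 Oct – 31 Dec 2005: 7,091 litres at £0.72/litre → £5,105.52

£108,533.42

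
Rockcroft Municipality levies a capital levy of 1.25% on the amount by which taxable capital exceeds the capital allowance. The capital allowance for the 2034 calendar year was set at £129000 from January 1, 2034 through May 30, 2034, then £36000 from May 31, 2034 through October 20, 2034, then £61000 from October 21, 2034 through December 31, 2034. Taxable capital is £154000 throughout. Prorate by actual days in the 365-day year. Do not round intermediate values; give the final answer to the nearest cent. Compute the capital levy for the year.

January 1 – May 30, 2034: 150 days, exemption £129000 → (£154000 − £129000) × 1.25% × 150/365 = £128.4247
May 31 – October 20, 2034: 143 days, exemption £36000 → (£154000 − £36000) × 1.25% × 143/365 = £577.8767
October 21 – December 31, 2034: 72 days, exemption £61000 → (£154000 − £61000) × 1.25% × 72/365 = £229.3151
Total = £935.6164

£935.62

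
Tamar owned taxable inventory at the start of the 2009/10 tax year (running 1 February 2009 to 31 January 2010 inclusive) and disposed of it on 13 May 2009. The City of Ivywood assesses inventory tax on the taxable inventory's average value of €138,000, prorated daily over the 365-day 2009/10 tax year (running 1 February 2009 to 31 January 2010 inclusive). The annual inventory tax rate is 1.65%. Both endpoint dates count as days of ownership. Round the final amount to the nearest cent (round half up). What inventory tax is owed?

Days held (1 February – 13 May 2009): 102 out of 365
Tax = €138,000 × 1.65% × 102/365 = €636.3123

€636.31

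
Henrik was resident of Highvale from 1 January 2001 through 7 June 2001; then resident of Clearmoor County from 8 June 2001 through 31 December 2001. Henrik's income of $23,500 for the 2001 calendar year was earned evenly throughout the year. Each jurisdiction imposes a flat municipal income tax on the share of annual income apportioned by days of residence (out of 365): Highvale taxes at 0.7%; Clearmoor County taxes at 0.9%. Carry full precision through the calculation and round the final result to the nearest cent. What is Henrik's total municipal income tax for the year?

Highvale, 1 January – 7 June 2001: 158 days → $23,500 × 0.7% × 158/365 = $71.2082
Clearmoor County, 8 June – 31 December 2001: 207 days → $23,500 × 0.9% × 207/365 = $119.9466
Total = $191.1548

$191.15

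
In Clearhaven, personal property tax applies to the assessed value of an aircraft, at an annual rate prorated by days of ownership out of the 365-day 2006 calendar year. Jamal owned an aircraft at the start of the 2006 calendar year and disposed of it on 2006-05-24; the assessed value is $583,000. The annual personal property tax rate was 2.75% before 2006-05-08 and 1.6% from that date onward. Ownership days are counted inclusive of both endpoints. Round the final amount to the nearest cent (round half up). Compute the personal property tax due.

2006-01-01 to 2006-05-07: 127 days at 2.75% → $583,000 × 2.75% × 127/365 = $5,578.4315
2006-05-08 to 2006-05-24: 17 days at 1.6% → $583,000 × 1.6% × 17/365 = $434.4548
Total = $6,012.8863

$6,012.89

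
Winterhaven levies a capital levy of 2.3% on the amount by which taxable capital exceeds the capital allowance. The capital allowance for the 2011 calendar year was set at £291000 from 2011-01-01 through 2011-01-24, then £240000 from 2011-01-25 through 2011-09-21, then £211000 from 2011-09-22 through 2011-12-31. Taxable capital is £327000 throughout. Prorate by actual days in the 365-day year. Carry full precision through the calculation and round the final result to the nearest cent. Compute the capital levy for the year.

2011-01-01 to 2011-01-24: 24 days, exemption £291000 → (£327000 − £291000) × 2.3% × 24/365 = £54.4438
2011-01-25 to 2011-09-21: 240 days, exemption £240000 → (£327000 − £240000) × 2.3% × 240/365 = £1315.7260
2011-09-22 to 2011-12-31: 101 days, exemption £211000 → (£327000 − £211000) × 2.3% × 101/365 = £738.2685
Total = £2108.4384

£2108.44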